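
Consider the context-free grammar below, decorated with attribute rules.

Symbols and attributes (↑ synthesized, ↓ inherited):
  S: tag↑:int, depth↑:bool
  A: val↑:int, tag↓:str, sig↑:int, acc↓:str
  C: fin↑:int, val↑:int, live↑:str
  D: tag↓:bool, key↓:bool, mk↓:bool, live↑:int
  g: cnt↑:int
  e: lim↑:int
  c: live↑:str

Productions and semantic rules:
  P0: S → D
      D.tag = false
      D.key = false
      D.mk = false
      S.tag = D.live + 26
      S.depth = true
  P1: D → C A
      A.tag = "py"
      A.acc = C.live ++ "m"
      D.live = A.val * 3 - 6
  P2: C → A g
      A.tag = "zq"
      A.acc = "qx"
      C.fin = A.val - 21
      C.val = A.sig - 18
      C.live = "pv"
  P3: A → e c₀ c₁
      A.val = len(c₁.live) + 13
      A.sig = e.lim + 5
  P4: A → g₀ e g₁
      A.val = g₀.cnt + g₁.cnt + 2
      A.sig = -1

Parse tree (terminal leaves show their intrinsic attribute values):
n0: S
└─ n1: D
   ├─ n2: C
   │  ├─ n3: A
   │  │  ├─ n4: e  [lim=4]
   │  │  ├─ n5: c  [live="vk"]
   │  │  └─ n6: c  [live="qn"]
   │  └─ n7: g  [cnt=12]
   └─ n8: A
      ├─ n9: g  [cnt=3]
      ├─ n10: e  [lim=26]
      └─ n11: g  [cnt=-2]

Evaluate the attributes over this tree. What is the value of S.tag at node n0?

1. n1.tag = false  [false]
2. n1.key = false  [false]
3. n1.mk = false  [false]
4. n3.tag = "zq"  ["zq"]
5. n3.acc = "qx"  ["qx"]
6. n4.lim = 4  [terminal]
7. n5.live = "vk"  [terminal]
8. n6.live = "qn"  [terminal]
9. n3.val = 15  [len(c₁.live) + 13]
10. n3.sig = 9  [e.lim + 5]
11. n7.cnt = 12  [terminal]
12. n2.fin = -6  [A.val - 21]
13. n2.val = -9  [A.sig - 18]
14. n2.live = "pv"  ["pv"]
15. n8.tag = "py"  ["py"]
16. n8.acc = "pvm"  [C.live ++ "m"]
17. n9.cnt = 3  [terminal]
18. n10.lim = 26  [terminal]
19. n11.cnt = -2  [terminal]
20. n8.val = 3  [g₀.cnt + g₁.cnt + 2]
21. n8.sig = -1  [-1]
22. n1.live = 3  [A.val * 3 - 6]
23. n0.tag = 29  [D.live + 26]
24. n0.depth = true  [true]

29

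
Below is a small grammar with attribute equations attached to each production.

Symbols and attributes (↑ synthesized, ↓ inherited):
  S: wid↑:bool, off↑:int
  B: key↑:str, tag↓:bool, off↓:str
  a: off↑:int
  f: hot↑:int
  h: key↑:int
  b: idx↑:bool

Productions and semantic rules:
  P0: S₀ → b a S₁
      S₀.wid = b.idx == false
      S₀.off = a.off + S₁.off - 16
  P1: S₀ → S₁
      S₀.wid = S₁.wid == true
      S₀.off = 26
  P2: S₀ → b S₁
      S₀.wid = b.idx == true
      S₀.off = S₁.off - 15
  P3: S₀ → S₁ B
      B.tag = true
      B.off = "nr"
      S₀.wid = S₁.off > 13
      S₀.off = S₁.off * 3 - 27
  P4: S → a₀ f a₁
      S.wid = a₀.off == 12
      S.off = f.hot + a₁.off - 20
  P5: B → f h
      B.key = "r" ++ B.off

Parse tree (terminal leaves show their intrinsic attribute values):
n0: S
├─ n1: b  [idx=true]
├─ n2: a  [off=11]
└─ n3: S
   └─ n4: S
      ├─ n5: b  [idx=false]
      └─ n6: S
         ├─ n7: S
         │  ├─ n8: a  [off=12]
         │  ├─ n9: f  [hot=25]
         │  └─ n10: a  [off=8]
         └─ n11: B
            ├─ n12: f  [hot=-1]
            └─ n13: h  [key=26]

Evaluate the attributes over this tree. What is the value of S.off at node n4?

1. n1.idx = true  [terminal]
2. n2.off = 11  [terminal]
3. n5.idx = false  [terminal]
4. n8.off = 12  [terminal]
5. n9.hot = 25  [terminal]
6. n10.off = 8  [terminal]
7. n7.wid = true  [a₀.off == 12]
8. n7.off = 13  [f.hot + a₁.off - 20]
9. n11.tag = true  [true]
10. n11.off = "nr"  ["nr"]
11. n12.hot = -1  [terminal]
12. n13.key = 26  [terminal]
13. n11.key = "rnr"  ["r" ++ B.off]
14. n6.wid = false  [S₁.off > 13]
15. n6.off = 12  [S₁.off * 3 - 27]
16. n4.wid = false  [b.idx == true]
17. n4.off = -3  [S₁.off - 15]
18. n3.wid = false  [S₁.wid == true]
19. n3.off = 26  [26]
20. n0.wid = false  [b.idx == false]
21. n0.off = 21  [a.off + S₁.off - 16]

-3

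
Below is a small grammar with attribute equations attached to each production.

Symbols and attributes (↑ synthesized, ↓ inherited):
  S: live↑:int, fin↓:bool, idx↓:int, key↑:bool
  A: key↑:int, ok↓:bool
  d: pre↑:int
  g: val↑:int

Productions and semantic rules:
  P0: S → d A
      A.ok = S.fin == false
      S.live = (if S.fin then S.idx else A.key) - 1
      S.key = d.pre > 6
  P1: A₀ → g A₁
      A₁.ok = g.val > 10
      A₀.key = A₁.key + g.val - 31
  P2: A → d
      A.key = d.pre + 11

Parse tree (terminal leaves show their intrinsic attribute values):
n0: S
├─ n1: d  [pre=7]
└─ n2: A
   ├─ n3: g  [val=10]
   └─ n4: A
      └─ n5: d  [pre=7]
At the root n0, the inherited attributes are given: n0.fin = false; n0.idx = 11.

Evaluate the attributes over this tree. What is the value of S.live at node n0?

1. n0.fin = false  [given at root]
2. n0.idx = 11  [given at root]
3. n1.pre = 7  [terminal]
4. n2.ok = true  [S.fin == false]
5. n3.val = 10  [terminal]
6. n4.ok = false  [g.val > 10]
7. n5.pre = 7  [terminal]
8. n4.key = 18  [d.pre + 11]
9. n2.key = -3  [A₁.key + g.val - 31]
10. n0.live = -4  [(if S.fin then S.idx else A.key) - 1]
11. n0.key = true  [d.pre > 6]

-4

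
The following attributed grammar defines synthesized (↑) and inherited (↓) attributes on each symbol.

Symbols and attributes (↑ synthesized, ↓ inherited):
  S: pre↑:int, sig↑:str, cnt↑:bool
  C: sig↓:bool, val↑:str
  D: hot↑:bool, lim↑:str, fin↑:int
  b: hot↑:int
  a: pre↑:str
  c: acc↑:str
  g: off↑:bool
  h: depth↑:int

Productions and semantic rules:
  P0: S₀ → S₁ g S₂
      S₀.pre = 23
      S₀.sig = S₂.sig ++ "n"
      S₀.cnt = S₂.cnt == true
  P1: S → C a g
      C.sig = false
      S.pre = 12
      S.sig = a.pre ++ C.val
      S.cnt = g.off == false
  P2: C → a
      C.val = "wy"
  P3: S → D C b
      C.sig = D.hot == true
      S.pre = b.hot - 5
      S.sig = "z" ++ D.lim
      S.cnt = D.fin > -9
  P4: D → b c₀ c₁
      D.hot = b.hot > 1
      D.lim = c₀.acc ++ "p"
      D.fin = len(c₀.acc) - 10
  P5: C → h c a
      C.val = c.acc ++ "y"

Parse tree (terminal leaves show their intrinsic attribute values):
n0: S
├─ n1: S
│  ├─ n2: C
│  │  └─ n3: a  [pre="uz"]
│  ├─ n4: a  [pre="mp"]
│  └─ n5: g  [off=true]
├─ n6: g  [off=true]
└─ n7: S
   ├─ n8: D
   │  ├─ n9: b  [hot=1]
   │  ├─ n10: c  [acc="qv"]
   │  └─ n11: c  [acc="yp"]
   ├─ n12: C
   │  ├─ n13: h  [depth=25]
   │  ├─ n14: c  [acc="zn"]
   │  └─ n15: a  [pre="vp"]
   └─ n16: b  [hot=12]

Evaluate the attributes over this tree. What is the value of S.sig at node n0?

1. n2.sig = false  [false]
2. n3.pre = "uz"  [terminal]
3. n2.val = "wy"  ["wy"]
4. n4.pre = "mp"  [terminal]
5. n5.off = true  [terminal]
6. n1.pre = 12  [12]
7. n1.sig = "mpwy"  [a.pre ++ C.val]
8. n1.cnt = false  [g.off == false]
9. n6.off = true  [terminal]
10. n9.hot = 1  [terminal]
11. n10.acc = "qv"  [terminal]
12. n11.acc = "yp"  [terminal]
13. n8.hot = false  [b.hot > 1]
14. n8.lim = "qvp"  [c₀.acc ++ "p"]
15. n8.fin = -8  [len(c₀.acc) - 10]
16. n12.sig = false  [D.hot == true]
17. n13.depth = 25  [terminal]
18. n14.acc = "zn"  [terminal]
19. n15.pre = "vp"  [terminal]
20. n12.val = "zny"  [c.acc ++ "y"]
21. n16.hot = 12  [terminal]
22. n7.pre = 7  [b.hot - 5]
23. n7.sig = "zqvp"  ["z" ++ D.lim]
24. n7.cnt = true  [D.fin > -9]
25. n0.pre = 23  [23]
26. n0.sig = "zqvpn"  [S₂.sig ++ "n"]
27. n0.cnt = true  [S₂.cnt == true]

"zqvpn"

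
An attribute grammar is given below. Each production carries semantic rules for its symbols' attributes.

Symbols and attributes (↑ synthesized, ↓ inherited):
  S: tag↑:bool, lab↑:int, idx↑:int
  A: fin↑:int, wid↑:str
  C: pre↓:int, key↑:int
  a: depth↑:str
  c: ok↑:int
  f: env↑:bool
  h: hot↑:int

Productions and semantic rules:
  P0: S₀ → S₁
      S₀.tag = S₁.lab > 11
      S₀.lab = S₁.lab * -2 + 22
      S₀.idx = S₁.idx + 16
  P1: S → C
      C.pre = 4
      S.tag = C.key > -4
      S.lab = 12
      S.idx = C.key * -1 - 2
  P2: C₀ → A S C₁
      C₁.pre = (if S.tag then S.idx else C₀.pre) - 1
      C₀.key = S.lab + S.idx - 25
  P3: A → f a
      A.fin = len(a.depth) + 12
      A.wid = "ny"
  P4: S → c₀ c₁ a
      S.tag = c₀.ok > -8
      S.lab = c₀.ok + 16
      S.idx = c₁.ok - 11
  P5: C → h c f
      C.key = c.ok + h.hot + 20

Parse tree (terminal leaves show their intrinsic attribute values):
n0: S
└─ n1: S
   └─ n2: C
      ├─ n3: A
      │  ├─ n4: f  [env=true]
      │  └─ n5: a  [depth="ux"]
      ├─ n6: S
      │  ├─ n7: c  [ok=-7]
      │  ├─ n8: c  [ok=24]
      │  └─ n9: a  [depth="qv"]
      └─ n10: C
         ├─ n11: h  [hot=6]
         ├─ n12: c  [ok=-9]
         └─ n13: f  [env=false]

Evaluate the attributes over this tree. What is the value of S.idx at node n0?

1. n2.pre = 4  [4]
2. n4.env = true  [terminal]
3. n5.depth = "ux"  [terminal]
4. n3.fin = 14  [len(a.depth) + 12]
5. n3.wid = "ny"  ["ny"]
6. n7.ok = -7  [terminal]
7. n8.ok = 24  [terminal]
8. n9.depth = "qv"  [terminal]
9. n6.tag = true  [c₀.ok > -8]
10. n6.lab = 9  [c₀.ok + 16]
11. n6.idx = 13  [c₁.ok - 11]
12. n10.pre = 12  [(if S.tag then S.idx else C₀.pre) - 1]
13. n11.hot = 6  [terminal]
14. n12.ok = -9  [terminal]
15. n13.env = false  [terminal]
16. n10.key = 17  [c.ok + h.hot + 20]
17. n2.key = -3  [S.lab + S.idx - 25]
18. n1.tag = true  [C.key > -4]
19. n1.lab = 12  [12]
20. n1.idx = 1  [C.key * -1 - 2]
21. n0.tag = true  [S₁.lab > 11]
22. n0.lab = -2  [S₁.lab * -2 + 22]
23. n0.idx = 17  [S₁.idx + 16]

17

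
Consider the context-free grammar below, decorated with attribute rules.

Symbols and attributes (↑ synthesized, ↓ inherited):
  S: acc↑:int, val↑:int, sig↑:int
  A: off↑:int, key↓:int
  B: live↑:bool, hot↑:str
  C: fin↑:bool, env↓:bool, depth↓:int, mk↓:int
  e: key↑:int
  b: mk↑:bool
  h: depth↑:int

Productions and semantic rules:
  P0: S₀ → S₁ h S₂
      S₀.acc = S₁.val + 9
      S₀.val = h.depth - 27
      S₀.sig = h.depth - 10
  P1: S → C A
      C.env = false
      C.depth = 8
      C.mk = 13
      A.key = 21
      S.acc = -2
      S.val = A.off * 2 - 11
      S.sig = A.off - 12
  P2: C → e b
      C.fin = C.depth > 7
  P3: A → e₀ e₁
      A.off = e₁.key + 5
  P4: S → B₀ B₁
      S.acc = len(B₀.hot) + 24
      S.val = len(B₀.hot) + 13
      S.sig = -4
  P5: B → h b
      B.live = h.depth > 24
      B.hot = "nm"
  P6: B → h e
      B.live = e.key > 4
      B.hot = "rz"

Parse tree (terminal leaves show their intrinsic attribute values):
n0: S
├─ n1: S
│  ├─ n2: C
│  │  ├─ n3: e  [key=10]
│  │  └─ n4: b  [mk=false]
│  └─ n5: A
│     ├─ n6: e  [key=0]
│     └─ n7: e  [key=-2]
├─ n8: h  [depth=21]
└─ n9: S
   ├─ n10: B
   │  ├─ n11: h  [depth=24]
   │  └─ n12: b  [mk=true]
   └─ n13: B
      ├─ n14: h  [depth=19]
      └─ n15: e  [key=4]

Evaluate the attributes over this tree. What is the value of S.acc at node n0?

1. n2.env = false  [false]
2. n2.depth = 8  [8]
3. n2.mk = 13  [13]
4. n3.key = 10  [terminal]
5. n4.mk = false  [terminal]
6. n2.fin = true  [C.depth > 7]
7. n5.key = 21  [21]
8. n6.key = 0  [terminal]
9. n7.key = -2  [terminal]
10. n5.off = 3  [e₁.key + 5]
11. n1.acc = -2  [-2]
12. n1.val = -5  [A.off * 2 - 11]
13. n1.sig = -9  [A.off - 12]
14. n8.depth = 21  [terminal]
15. n11.depth = 24  [terminal]
16. n12.mk = true  [terminal]
17. n10.live = false  [h.depth > 24]
18. n10.hot = "nm"  ["nm"]
19. n14.depth = 19  [terminal]
20. n15.key = 4  [terminal]
21. n13.live = false  [e.key > 4]
22. n13.hot = "rz"  ["rz"]
23. n9.acc = 26  [len(B₀.hot) + 24]
24. n9.val = 15  [len(B₀.hot) + 13]
25. n9.sig = -4  [-4]
26. n0.acc = 4  [S₁.val + 9]
27. n0.val = -6  [h.depth - 27]
28. n0.sig = 11  [h.depth - 10]

4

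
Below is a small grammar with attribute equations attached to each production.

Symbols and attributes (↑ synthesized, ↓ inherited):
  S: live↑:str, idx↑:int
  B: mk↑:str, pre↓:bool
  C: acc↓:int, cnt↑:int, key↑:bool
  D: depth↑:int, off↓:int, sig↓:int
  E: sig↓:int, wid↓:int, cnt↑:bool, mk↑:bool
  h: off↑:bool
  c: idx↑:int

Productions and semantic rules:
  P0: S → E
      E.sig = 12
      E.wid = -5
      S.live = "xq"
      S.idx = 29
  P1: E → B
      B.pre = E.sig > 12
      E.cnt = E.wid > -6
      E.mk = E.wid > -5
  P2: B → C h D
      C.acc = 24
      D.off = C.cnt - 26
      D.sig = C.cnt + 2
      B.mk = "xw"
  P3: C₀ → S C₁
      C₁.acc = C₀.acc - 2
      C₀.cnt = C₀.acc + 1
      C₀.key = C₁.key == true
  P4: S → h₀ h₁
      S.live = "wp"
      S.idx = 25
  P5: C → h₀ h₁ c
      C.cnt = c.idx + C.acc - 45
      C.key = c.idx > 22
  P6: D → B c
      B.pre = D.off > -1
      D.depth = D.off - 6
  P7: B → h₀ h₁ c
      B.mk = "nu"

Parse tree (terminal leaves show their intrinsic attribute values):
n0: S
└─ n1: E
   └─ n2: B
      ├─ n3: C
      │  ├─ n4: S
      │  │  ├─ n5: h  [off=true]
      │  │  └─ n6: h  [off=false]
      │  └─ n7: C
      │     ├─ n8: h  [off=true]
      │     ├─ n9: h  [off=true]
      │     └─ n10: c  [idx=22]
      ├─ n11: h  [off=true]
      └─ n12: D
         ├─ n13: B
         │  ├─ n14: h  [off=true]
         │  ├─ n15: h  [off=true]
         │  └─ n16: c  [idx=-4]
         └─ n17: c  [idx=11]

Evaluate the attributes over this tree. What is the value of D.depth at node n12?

1. n1.sig = 12  [12]
2. n1.wid = -5  [-5]
3. n2.pre = false  [E.sig > 12]
4. n3.acc = 24  [24]
5. n5.off = true  [terminal]
6. n6.off = false  [terminal]
7. n4.live = "wp"  ["wp"]
8. n4.idx = 25  [25]
9. n7.acc = 22  [C₀.acc - 2]
10. n8.off = true  [terminal]
11. n9.off = true  [terminal]
12. n10.idx = 22  [terminal]
13. n7.cnt = -1  [c.idx + C.acc - 45]
14. n7.key = false  [c.idx > 22]
15. n3.cnt = 25  [C₀.acc + 1]
16. n3.key = false  [C₁.key == true]
17. n11.off = true  [terminal]
18. n12.off = -1  [C.cnt - 26]
19. n12.sig = 27  [C.cnt + 2]
20. n13.pre = false  [D.off > -1]
21. n14.off = true  [terminal]
22. n15.off = true  [terminal]
23. n16.idx = -4  [terminal]
24. n13.mk = "nu"  ["nu"]
25. n17.idx = 11  [terminal]
26. n12.depth = -7  [D.off - 6]
27. n2.mk = "xw"  ["xw"]
28. n1.cnt = true  [E.wid > -6]
29. n1.mk = false  [E.wid > -5]
30. n0.live = "xq"  ["xq"]
31. n0.idx = 29  [29]

-7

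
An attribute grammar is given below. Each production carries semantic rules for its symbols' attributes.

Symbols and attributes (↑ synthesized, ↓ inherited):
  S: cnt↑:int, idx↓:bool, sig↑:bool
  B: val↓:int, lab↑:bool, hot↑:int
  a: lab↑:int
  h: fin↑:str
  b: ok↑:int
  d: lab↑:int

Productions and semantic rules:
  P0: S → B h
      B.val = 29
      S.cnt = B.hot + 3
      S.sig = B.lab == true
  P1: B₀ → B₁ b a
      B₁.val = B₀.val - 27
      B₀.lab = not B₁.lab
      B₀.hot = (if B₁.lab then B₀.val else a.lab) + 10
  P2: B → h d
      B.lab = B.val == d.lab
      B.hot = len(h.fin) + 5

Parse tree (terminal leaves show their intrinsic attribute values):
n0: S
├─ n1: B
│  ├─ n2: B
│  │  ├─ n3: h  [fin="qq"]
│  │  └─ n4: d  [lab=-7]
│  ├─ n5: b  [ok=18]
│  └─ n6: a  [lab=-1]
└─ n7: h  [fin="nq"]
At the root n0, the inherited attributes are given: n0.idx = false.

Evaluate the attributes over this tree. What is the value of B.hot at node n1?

1. n0.idx = false  [given at root]
2. n1.val = 29  [29]
3. n2.val = 2  [B₀.val - 27]
4. n3.fin = "qq"  [terminal]
5. n4.lab = -7  [terminal]
6. n2.lab = false  [B.val == d.lab]
7. n2.hot = 7  [len(h.fin) + 5]
8. n5.ok = 18  [terminal]
9. n6.lab = -1  [terminal]
10. n1.lab = true  [not B₁.lab]
11. n1.hot = 9  [(if B₁.lab then B₀.val else a.lab) + 10]
12. n7.fin = "nq"  [terminal]
13. n0.cnt = 12  [B.hot + 3]
14. n0.sig = true  [B.lab == true]

9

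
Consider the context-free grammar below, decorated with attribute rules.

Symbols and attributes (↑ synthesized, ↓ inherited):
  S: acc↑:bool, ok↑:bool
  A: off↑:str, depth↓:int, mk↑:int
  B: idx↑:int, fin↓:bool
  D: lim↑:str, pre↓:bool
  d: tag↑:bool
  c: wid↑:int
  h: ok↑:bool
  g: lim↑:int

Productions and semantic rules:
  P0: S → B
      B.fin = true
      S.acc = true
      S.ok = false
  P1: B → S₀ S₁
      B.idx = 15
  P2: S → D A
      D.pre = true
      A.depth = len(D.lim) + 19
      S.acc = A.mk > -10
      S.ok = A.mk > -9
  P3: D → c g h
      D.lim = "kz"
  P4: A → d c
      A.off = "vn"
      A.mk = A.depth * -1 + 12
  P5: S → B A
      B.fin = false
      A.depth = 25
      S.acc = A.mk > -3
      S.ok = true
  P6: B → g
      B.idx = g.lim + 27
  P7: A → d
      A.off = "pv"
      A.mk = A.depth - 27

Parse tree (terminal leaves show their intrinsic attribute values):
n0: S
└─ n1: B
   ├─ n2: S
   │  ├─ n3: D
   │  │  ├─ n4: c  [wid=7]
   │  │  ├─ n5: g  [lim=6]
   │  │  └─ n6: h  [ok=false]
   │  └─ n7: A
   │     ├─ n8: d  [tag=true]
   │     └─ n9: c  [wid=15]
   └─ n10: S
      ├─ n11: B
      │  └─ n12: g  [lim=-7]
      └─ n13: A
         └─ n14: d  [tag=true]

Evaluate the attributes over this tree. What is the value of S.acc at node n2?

true

1. n1.fin = true  [true]
2. n3.pre = true  [true]
3. n4.wid = 7  [terminal]
4. n5.lim = 6  [terminal]
5. n6.ok = false  [terminal]
6. n3.lim = "kz"  ["kz"]
7. n7.depth = 21  [len(D.lim) + 19]
8. n8.tag = true  [terminal]
9. n9.wid = 15  [terminal]
10. n7.off = "vn"  ["vn"]
11. n7.mk = -9  [A.depth * -1 + 12]
12. n2.acc = true  [A.mk > -10]
13. n2.ok = false  [A.mk > -9]
14. n11.fin = false  [false]
15. n12.lim = -7  [terminal]
16. n11.idx = 20  [g.lim + 27]
17. n13.depth = 25  [25]
18. n14.tag = true  [terminal]
19. n13.off = "pv"  ["pv"]
20. n13.mk = -2  [A.depth - 27]
21. n10.acc = true  [A.mk > -3]
22. n10.ok = true  [true]
23. n1.idx = 15  [15]
24. n0.acc = true  [true]
25. n0.ok = false  [false]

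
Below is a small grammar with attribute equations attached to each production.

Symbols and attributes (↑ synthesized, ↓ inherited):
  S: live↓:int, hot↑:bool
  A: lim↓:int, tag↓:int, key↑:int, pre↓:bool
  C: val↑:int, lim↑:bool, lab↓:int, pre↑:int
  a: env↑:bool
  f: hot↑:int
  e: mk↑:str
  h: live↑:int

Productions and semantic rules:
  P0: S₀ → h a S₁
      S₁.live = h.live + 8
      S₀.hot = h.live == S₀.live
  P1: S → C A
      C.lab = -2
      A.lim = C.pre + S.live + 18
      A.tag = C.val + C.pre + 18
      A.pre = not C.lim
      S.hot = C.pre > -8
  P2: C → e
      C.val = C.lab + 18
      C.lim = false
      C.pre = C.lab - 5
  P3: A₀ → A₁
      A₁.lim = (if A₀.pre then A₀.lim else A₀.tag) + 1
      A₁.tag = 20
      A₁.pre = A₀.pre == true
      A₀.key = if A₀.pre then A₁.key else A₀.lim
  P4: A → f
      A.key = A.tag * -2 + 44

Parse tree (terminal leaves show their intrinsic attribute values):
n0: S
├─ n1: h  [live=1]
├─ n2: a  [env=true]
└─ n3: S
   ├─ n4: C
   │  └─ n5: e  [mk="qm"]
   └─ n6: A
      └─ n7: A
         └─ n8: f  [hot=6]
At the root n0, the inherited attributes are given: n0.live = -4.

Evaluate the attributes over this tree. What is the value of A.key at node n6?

1. n0.live = -4  [given at root]
2. n1.live = 1  [terminal]
3. n2.env = true  [terminal]
4. n3.live = 9  [h.live + 8]
5. n4.lab = -2  [-2]
6. n5.mk = "qm"  [terminal]
7. n4.val = 16  [C.lab + 18]
8. n4.lim = false  [false]
9. n4.pre = -7  [C.lab - 5]
10. n6.lim = 20  [C.pre + S.live + 18]
11. n6.tag = 27  [C.val + C.pre + 18]
12. n6.pre = true  [not C.lim]
13. n7.lim = 21  [(if A₀.pre then A₀.lim else A₀.tag) + 1]
14. n7.tag = 20  [20]
15. n7.pre = true  [A₀.pre == true]
16. n8.hot = 6  [terminal]
17. n7.key = 4  [A.tag * -2 + 44]
18. n6.key = 4  [if A₀.pre then A₁.key else A₀.lim]
19. n3.hot = true  [C.pre > -8]
20. n0.hot = false  [h.live == S₀.live]

4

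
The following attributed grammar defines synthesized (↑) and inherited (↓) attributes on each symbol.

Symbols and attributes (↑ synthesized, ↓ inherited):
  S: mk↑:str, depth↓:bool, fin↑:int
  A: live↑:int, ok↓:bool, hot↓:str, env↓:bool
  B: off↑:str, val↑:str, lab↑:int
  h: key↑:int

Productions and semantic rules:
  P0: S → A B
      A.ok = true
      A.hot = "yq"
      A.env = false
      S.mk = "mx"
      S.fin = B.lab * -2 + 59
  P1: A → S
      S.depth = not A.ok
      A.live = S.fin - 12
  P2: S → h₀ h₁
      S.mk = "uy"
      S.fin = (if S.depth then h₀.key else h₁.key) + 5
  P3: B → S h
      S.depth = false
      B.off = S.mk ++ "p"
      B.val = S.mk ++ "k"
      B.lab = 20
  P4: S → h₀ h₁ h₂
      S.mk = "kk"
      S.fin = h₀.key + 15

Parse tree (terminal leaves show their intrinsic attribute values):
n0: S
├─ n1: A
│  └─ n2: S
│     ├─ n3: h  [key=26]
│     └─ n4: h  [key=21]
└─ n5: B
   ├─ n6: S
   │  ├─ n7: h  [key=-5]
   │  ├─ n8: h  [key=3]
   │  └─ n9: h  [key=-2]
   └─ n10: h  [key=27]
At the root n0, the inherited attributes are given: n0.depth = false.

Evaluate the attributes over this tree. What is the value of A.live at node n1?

1. n0.depth = false  [given at root]
2. n1.ok = true  [true]
3. n1.hot = "yq"  ["yq"]
4. n1.env = false  [false]
5. n2.depth = false  [not A.ok]
6. n3.key = 26  [terminal]
7. n4.key = 21  [terminal]
8. n2.mk = "uy"  ["uy"]
9. n2.fin = 26  [(if S.depth then h₀.key else h₁.key) + 5]
10. n1.live = 14  [S.fin - 12]
11. n6.depth = false  [false]
12. n7.key = -5  [terminal]
13. n8.key = 3  [terminal]
14. n9.key = -2  [terminal]
15. n6.mk = "kk"  ["kk"]
16. n6.fin = 10  [h₀.key + 15]
17. n10.key = 27  [terminal]
18. n5.off = "kkp"  [S.mk ++ "p"]
19. n5.val = "kkk"  [S.mk ++ "k"]
20. n5.lab = 20  [20]
21. n0.mk = "mx"  ["mx"]
22. n0.fin = 19  [B.lab * -2 + 59]

14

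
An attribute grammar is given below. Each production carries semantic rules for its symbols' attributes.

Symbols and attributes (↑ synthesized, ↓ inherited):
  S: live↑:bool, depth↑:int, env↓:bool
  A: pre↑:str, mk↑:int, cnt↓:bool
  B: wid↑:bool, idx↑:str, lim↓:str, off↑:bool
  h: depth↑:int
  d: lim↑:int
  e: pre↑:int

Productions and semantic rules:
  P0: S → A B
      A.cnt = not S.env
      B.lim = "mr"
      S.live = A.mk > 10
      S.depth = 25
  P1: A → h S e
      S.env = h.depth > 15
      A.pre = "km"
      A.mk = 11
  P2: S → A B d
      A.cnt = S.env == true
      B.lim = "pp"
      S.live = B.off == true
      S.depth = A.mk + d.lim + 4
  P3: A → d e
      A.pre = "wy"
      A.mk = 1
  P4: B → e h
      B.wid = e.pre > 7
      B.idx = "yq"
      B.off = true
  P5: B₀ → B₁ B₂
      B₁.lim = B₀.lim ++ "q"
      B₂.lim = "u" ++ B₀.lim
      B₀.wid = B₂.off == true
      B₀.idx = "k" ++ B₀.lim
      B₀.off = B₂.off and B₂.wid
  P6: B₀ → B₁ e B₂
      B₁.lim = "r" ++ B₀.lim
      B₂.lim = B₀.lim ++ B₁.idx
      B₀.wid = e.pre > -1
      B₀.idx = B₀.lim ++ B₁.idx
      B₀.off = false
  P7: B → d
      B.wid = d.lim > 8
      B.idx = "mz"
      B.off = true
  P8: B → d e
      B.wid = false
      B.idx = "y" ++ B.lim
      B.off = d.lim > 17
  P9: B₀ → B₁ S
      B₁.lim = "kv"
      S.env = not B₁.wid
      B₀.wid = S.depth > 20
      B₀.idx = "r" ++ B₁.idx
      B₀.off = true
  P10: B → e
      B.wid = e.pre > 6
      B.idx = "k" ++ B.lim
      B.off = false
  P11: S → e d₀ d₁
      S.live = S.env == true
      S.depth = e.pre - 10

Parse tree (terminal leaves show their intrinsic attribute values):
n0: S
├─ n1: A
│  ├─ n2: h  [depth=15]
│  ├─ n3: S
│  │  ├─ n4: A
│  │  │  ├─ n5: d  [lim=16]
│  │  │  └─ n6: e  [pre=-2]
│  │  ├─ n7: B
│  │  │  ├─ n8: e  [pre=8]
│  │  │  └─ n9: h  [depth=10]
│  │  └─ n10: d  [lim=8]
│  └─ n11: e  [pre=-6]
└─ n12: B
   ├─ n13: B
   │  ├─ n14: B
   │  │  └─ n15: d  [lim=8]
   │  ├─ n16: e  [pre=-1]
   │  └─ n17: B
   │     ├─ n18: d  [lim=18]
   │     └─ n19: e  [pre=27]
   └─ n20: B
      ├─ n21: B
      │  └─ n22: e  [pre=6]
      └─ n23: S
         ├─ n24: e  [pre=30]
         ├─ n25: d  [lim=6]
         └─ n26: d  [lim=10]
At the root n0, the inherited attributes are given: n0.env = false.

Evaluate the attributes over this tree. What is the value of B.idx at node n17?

1. n0.env = false  [given at root]
2. n1.cnt = true  [not S.env]
3. n2.depth = 15  [terminal]
4. n3.env = false  [h.depth > 15]
5. n4.cnt = false  [S.env == true]
6. n5.lim = 16  [terminal]
7. n6.pre = -2  [terminal]
8. n4.pre = "wy"  ["wy"]
9. n4.mk = 1  [1]
10. n7.lim = "pp"  ["pp"]
11. n8.pre = 8  [terminal]
12. n9.depth = 10  [terminal]
13. n7.wid = true  [e.pre > 7]
14. n7.idx = "yq"  ["yq"]
15. n7.off = true  [true]
16. n10.lim = 8  [terminal]
17. n3.live = true  [B.off == true]
18. n3.depth = 13  [A.mk + d.lim + 4]
19. n11.pre = -6  [terminal]
20. n1.pre = "km"  ["km"]
21. n1.mk = 11  [11]
22. n12.lim = "mr"  ["mr"]
23. n13.lim = "mrq"  [B₀.lim ++ "q"]
24. n14.lim = "rmrq"  ["r" ++ B₀.lim]
25. n15.lim = 8  [terminal]
26. n14.wid = false  [d.lim > 8]
27. n14.idx = "mz"  ["mz"]
28. n14.off = true  [true]
29. n16.pre = -1  [terminal]
30. n17.lim = "mrqmz"  [B₀.lim ++ B₁.idx]
31. n18.lim = 18  [terminal]
32. n19.pre = 27  [terminal]
33. n17.wid = false  [false]
34. n17.idx = "ymrqmz"  ["y" ++ B.lim]
35. n17.off = true  [d.lim > 17]
36. n13.wid = false  [e.pre > -1]
37. n13.idx = "mrqmz"  [B₀.lim ++ B₁.idx]
38. n13.off = false  [false]
39. n20.lim = "umr"  ["u" ++ B₀.lim]
40. n21.lim = "kv"  ["kv"]
41. n22.pre = 6  [terminal]
42. n21.wid = false  [e.pre > 6]
43. n21.idx = "kkv"  ["k" ++ B.lim]
44. n21.off = false  [false]
45. n23.env = true  [not B₁.wid]
46. n24.pre = 30  [terminal]
47. n25.lim = 6  [terminal]
48. n26.lim = 10  [terminal]
49. n23.live = true  [S.env == true]
50. n23.depth = 20  [e.pre - 10]
51. n20.wid = false  [S.depth > 20]
52. n20.idx = "rkkv"  ["r" ++ B₁.idx]
53. n20.off = true  [true]
54. n12.wid = true  [B₂.off == true]
55. n12.idx = "kmr"  ["k" ++ B₀.lim]
56. n12.off = false  [B₂.off and B₂.wid]
57. n0.live = true  [A.mk > 10]
58. n0.depth = 25  [25]

"ymrqmz"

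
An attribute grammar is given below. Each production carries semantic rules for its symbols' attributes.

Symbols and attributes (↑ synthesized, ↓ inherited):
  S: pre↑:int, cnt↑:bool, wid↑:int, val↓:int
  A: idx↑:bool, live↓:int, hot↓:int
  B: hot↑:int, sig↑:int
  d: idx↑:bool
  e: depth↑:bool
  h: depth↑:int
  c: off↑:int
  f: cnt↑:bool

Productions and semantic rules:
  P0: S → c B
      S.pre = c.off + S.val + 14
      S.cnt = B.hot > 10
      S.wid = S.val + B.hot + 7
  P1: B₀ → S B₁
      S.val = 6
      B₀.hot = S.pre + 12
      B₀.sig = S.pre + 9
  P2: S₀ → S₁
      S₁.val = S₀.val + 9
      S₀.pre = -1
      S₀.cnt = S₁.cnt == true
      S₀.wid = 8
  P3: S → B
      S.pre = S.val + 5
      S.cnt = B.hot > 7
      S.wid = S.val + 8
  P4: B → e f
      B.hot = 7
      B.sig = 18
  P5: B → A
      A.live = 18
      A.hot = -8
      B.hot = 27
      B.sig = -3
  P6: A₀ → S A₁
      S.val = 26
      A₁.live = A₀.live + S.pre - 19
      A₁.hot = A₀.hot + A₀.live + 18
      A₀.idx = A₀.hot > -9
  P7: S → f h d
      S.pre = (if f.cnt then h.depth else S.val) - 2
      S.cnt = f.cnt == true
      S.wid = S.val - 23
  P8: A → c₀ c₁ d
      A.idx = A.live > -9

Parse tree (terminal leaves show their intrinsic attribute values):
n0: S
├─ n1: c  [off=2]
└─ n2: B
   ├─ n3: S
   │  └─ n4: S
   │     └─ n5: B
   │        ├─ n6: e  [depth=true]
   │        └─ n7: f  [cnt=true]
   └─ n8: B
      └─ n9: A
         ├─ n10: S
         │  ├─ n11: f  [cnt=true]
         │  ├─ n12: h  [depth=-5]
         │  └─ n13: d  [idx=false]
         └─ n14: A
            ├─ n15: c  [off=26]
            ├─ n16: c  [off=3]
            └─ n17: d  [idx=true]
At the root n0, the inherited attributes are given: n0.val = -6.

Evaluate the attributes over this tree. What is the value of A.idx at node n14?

true

1. n0.val = -6  [given at root]
2. n1.off = 2  [terminal]
3. n3.val = 6  [6]
4. n4.val = 15  [S₀.val + 9]
5. n6.depth = true  [terminal]
6. n7.cnt = true  [terminal]
7. n5.hot = 7  [7]
8. n5.sig = 18  [18]
9. n4.pre = 20  [S.val + 5]
10. n4.cnt = false  [B.hot > 7]
11. n4.wid = 23  [S.val + 8]
12. n3.pre = -1  [-1]
13. n3.cnt = false  [S₁.cnt == true]
14. n3.wid = 8  [8]
15. n9.live = 18  [18]
16. n9.hot = -8  [-8]
17. n10.val = 26  [26]
18. n11.cnt = true  [terminal]
19. n12.depth = -5  [terminal]
20. n13.idx = false  [terminal]
21. n10.pre = -7  [(if f.cnt then h.depth else S.val) - 2]
22. n10.cnt = true  [f.cnt == true]
23. n10.wid = 3  [S.val - 23]
24. n14.live = -8  [A₀.live + S.pre - 19]
25. n14.hot = 28  [A₀.hot + A₀.live + 18]
26. n15.off = 26  [terminal]
27. n16.off = 3  [terminal]
28. n17.idx = true  [terminal]
29. n14.idx = true  [A.live > -9]
30. n9.idx = true  [A₀.hot > -9]
31. n8.hot = 27  [27]
32. n8.sig = -3  [-3]
33. n2.hot = 11  [S.pre + 12]
34. n2.sig = 8  [S.pre + 9]
35. n0.pre = 10  [c.off + S.val + 14]
36. n0.cnt = true  [B.hot > 10]
37. n0.wid = 12  [S.val + B.hot + 7]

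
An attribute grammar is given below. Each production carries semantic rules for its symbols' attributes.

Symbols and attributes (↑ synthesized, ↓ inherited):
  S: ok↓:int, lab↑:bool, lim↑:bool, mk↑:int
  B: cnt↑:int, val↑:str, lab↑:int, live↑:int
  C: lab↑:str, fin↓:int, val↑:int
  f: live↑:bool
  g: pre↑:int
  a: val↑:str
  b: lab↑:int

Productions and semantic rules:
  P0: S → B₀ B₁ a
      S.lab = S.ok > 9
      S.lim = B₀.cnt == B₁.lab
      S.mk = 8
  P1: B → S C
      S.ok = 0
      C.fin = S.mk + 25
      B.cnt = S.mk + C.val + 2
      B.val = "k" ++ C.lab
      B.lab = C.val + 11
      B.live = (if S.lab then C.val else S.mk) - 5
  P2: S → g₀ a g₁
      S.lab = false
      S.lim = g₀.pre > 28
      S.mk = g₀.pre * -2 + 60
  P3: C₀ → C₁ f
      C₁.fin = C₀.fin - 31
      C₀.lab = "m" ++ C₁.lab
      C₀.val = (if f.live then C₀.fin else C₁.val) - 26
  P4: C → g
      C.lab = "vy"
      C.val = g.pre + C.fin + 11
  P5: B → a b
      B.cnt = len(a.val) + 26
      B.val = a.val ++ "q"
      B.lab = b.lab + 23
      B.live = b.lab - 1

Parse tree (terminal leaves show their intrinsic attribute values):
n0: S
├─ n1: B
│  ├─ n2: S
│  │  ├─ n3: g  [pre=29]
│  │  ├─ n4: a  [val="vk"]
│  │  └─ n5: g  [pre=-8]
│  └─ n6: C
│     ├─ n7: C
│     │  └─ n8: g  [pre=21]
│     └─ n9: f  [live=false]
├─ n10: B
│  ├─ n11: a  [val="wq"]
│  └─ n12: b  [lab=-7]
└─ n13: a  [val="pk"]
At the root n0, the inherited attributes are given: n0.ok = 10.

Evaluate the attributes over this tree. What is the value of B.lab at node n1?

13

1. n0.ok = 10  [given at root]
2. n2.ok = 0  [0]
3. n3.pre = 29  [terminal]
4. n4.val = "vk"  [terminal]
5. n5.pre = -8  [terminal]
6. n2.lab = false  [false]
7. n2.lim = true  [g₀.pre > 28]
8. n2.mk = 2  [g₀.pre * -2 + 60]
9. n6.fin = 27  [S.mk + 25]
10. n7.fin = -4  [C₀.fin - 31]
11. n8.pre = 21  [terminal]
12. n7.lab = "vy"  ["vy"]
13. n7.val = 28  [g.pre + C.fin + 11]
14. n9.live = false  [terminal]
15. n6.lab = "mvy"  ["m" ++ C₁.lab]
16. n6.val = 2  [(if f.live then C₀.fin else C₁.val) - 26]
17. n1.cnt = 6  [S.mk + C.val + 2]
18. n1.val = "kmvy"  ["k" ++ C.lab]
19. n1.lab = 13  [C.val + 11]
20. n1.live = -3  [(if S.lab then C.val else S.mk) - 5]
21. n11.val = "wq"  [terminal]
22. n12.lab = -7  [terminal]
23. n10.cnt = 28  [len(a.val) + 26]
24. n10.val = "wqq"  [a.val ++ "q"]
25. n10.lab = 16  [b.lab + 23]
26. n10.live = -8  [b.lab - 1]
27. n13.val = "pk"  [terminal]
28. n0.lab = true  [S.ok > 9]
29. n0.lim = false  [B₀.cnt == B₁.lab]
30. n0.mk = 8  [8]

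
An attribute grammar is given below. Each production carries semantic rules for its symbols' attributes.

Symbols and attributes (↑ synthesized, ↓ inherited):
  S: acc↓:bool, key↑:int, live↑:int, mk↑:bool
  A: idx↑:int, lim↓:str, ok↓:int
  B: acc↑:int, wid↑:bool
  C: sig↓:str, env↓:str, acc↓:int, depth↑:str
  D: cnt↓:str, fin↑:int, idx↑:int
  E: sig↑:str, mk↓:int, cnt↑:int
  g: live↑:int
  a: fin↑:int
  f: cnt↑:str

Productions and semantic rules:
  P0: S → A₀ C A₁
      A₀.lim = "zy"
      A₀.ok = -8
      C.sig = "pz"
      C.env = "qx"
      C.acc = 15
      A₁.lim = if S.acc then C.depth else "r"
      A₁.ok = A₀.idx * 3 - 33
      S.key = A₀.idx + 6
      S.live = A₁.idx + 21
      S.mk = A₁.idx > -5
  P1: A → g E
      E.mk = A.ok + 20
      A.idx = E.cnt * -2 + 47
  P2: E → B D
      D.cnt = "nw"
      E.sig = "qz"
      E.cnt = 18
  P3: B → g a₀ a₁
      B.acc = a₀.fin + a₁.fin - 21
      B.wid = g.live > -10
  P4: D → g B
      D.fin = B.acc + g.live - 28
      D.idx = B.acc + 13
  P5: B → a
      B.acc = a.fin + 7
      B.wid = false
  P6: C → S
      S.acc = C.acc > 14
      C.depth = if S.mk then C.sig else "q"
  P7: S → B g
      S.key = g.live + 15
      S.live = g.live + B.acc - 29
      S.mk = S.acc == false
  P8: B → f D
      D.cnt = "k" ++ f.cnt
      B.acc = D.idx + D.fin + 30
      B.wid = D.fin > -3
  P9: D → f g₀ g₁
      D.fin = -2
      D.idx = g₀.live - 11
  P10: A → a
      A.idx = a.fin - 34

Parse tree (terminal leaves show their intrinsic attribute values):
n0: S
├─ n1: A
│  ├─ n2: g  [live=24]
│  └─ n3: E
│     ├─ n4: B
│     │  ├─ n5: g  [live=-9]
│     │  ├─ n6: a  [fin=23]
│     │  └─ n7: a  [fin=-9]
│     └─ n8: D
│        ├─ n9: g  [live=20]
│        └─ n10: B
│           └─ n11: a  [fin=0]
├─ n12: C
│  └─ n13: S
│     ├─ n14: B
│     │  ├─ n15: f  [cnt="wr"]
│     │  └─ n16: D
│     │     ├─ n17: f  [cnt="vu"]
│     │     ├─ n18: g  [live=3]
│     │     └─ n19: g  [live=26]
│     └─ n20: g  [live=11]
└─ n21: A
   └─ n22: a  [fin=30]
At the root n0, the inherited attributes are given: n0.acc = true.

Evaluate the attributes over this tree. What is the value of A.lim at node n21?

"q"

1. n0.acc = true  [given at root]
2. n1.lim = "zy"  ["zy"]
3. n1.ok = -8  [-8]
4. n2.live = 24  [terminal]
5. n3.mk = 12  [A.ok + 20]
6. n5.live = -9  [terminal]
7. n6.fin = 23  [terminal]
8. n7.fin = -9  [terminal]
9. n4.acc = -7  [a₀.fin + a₁.fin - 21]
10. n4.wid = true  [g.live > -10]
11. n8.cnt = "nw"  ["nw"]
12. n9.live = 20  [terminal]
13. n11.fin = 0  [terminal]
14. n10.acc = 7  [a.fin + 7]
15. n10.wid = false  [false]
16. n8.fin = -1  [B.acc + g.live - 28]
17. n8.idx = 20  [B.acc + 13]
18. n3.sig = "qz"  ["qz"]
19. n3.cnt = 18  [18]
20. n1.idx = 11  [E.cnt * -2 + 47]
21. n12.sig = "pz"  ["pz"]
22. n12.env = "qx"  ["qx"]
23. n12.acc = 15  [15]
24. n13.acc = true  [C.acc > 14]
25. n15.cnt = "wr"  [terminal]
26. n16.cnt = "kwr"  ["k" ++ f.cnt]
27. n17.cnt = "vu"  [terminal]
28. n18.live = 3  [terminal]
29. n19.live = 26  [terminal]
30. n16.fin = -2  [-2]
31. n16.idx = -8  [g₀.live - 11]
32. n14.acc = 20  [D.idx + D.fin + 30]
33. n14.wid = true  [D.fin > -3]
34. n20.live = 11  [terminal]
35. n13.key = 26  [g.live + 15]
36. n13.live = 2  [g.live + B.acc - 29]
37. n13.mk = false  [S.acc == false]
38. n12.depth = "q"  [if S.mk then C.sig else "q"]
39. n21.lim = "q"  [if S.acc then C.depth else "r"]
40. n21.ok = 0  [A₀.idx * 3 - 33]
41. n22.fin = 30  [terminal]
42. n21.idx = -4  [a.fin - 34]
43. n0.key = 17  [A₀.idx + 6]
44. n0.live = 17  [A₁.idx + 21]
45. n0.mk = true  [A₁.idx > -5]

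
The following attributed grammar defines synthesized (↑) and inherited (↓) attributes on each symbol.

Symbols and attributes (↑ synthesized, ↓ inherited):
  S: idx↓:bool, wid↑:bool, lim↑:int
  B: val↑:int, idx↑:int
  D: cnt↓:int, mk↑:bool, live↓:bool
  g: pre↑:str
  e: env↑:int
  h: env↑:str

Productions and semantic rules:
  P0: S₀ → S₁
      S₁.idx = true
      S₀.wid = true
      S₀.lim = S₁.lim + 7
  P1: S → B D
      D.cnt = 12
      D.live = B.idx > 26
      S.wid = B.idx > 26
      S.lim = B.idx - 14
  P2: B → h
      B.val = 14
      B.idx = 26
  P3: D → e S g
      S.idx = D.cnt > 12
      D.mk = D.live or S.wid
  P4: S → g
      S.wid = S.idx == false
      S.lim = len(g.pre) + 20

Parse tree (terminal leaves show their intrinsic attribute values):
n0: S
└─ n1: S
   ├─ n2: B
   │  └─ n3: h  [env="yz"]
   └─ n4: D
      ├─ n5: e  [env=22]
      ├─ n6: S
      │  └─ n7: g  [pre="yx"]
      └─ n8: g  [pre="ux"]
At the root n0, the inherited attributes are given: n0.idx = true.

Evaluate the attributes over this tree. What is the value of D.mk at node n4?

1. n0.idx = true  [given at root]
2. n1.idx = true  [true]
3. n3.env = "yz"  [terminal]
4. n2.val = 14  [14]
5. n2.idx = 26  [26]
6. n4.cnt = 12  [12]
7. n4.live = false  [B.idx > 26]
8. n5.env = 22  [terminal]
9. n6.idx = false  [D.cnt > 12]
10. n7.pre = "yx"  [terminal]
11. n6.wid = true  [S.idx == false]
12. n6.lim = 22  [len(g.pre) + 20]
13. n8.pre = "ux"  [terminal]
14. n4.mk = true  [D.live or S.wid]
15. n1.wid = false  [B.idx > 26]
16. n1.lim = 12  [B.idx - 14]
17. n0.wid = true  [true]
18. n0.lim = 19  [S₁.lim + 7]

true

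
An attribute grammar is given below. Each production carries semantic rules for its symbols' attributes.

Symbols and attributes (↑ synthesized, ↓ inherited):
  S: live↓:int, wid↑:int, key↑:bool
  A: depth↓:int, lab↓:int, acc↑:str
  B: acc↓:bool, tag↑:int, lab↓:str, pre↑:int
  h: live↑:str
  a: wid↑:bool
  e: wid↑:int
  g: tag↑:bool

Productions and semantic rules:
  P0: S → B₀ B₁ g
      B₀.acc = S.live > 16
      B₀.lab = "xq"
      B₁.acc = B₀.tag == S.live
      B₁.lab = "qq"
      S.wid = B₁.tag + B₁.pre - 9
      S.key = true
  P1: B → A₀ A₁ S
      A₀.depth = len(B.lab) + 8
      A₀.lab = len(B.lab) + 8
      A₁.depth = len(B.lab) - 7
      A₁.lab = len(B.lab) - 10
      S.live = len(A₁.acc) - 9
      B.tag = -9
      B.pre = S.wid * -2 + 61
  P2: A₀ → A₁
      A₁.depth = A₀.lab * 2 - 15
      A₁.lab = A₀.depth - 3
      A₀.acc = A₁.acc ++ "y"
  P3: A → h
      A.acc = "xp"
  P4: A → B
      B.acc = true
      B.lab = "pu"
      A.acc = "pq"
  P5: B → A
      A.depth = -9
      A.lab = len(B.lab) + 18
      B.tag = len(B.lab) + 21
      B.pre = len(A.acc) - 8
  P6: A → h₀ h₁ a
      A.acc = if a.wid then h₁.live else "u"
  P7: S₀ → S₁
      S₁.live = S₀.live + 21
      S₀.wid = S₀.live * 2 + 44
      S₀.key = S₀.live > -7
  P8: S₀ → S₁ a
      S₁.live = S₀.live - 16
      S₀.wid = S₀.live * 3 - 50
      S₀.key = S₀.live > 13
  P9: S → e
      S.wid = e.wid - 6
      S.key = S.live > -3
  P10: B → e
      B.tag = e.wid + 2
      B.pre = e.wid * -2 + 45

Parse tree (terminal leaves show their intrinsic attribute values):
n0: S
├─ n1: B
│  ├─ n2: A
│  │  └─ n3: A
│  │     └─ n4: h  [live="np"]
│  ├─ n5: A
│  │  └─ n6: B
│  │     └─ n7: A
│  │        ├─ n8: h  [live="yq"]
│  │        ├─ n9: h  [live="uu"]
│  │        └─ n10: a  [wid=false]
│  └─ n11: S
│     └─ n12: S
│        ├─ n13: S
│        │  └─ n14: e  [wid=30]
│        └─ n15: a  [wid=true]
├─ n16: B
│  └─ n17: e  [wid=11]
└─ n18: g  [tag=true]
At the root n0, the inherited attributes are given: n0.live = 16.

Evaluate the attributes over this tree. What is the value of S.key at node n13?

true

1. n0.live = 16  [given at root]
2. n1.acc = false  [S.live > 16]
3. n1.lab = "xq"  ["xq"]
4. n2.depth = 10  [len(B.lab) + 8]
5. n2.lab = 10  [len(B.lab) + 8]
6. n3.depth = 5  [A₀.lab * 2 - 15]
7. n3.lab = 7  [A₀.depth - 3]
8. n4.live = "np"  [terminal]
9. n3.acc = "xp"  ["xp"]
10. n2.acc = "xpy"  [A₁.acc ++ "y"]
11. n5.depth = -5  [len(B.lab) - 7]
12. n5.lab = -8  [len(B.lab) - 10]
13. n6.acc = true  [true]
14. n6.lab = "pu"  ["pu"]
15. n7.depth = -9  [-9]
16. n7.lab = 20  [len(B.lab) + 18]
17. n8.live = "yq"  [terminal]
18. n9.live = "uu"  [terminal]
19. n10.wid = false  [terminal]
20. n7.acc = "u"  [if a.wid then h₁.live else "u"]
21. n6.tag = 23  [len(B.lab) + 21]
22. n6.pre = -7  [len(A.acc) - 8]
23. n5.acc = "pq"  ["pq"]
24. n11.live = -7  [len(A₁.acc) - 9]
25. n12.live = 14  [S₀.live + 21]
26. n13.live = -2  [S₀.live - 16]
27. n14.wid = 30  [terminal]
28. n13.wid = 24  [e.wid - 6]
29. n13.key = true  [S.live > -3]
30. n15.wid = true  [terminal]
31. n12.wid = -8  [S₀.live * 3 - 50]
32. n12.key = true  [S₀.live > 13]
33. n11.wid = 30  [S₀.live * 2 + 44]
34. n11.key = false  [S₀.live > -7]
35. n1.tag = -9  [-9]
36. n1.pre = 1  [S.wid * -2 + 61]
37. n16.acc = false  [B₀.tag == S.live]
38. n16.lab = "qq"  ["qq"]
39. n17.wid = 11  [terminal]
40. n16.tag = 13  [e.wid + 2]
41. n16.pre = 23  [e.wid * -2 + 45]
42. n18.tag = true  [terminal]
43. n0.wid = 27  [B₁.tag + B₁.pre - 9]
44. n0.key = true  [true]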